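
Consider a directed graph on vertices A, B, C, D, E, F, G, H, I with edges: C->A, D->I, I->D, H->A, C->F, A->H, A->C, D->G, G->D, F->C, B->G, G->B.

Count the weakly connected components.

3

From A: component {A, C, F, H}.
From B: component {B, D, G, I}.
From E: component {E}.
That's 3 components.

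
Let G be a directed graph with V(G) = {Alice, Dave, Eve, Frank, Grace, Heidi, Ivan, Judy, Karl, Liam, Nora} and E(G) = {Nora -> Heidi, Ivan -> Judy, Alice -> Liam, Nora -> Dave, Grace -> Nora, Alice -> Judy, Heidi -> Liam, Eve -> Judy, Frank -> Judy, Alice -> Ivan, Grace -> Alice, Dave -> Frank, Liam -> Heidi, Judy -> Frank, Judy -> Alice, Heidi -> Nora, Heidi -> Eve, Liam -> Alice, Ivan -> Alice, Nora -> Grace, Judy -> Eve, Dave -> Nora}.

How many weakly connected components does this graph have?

2

From Alice: component {Alice, Dave, Eve, Frank, Grace, Heidi, Ivan, Judy, Liam, Nora}.
From Karl: component {Karl}.
That's 2 components.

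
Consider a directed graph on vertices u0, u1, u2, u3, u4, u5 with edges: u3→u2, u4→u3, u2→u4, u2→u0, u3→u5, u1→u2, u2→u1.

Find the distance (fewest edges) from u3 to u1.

2

Distance 0: u3.
Distance 1: u2, u5.
Distance 2: u0, u1, u4 — contains u1.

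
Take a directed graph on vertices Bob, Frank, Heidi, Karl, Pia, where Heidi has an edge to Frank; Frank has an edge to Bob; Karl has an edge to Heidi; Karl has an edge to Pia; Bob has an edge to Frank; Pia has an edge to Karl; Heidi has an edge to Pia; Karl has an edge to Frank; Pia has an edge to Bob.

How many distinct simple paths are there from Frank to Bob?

1

Frank→Bob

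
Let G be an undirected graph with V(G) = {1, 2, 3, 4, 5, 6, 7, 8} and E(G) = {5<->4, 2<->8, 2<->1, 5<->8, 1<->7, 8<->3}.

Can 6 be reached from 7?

Explore from 7.
Distance 1: reach 1.
Distance 2: reach 2.
Distance 3: reach 8.
Distance 4: reach 3, 5.
Distance 5: reach 4.
The search is exhausted without reaching 6; it lies in a different component.

No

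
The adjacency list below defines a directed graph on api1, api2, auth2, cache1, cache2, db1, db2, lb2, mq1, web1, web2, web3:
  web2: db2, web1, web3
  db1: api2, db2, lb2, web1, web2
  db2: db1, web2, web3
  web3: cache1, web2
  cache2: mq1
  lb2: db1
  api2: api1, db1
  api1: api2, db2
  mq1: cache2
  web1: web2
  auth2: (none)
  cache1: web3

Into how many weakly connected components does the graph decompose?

From api1: component {api1, api2, cache1, db1, db2, lb2, web1, web2, web3}.
From auth2: component {auth2}.
From cache2: component {cache2, mq1}.
That's 3 components.

3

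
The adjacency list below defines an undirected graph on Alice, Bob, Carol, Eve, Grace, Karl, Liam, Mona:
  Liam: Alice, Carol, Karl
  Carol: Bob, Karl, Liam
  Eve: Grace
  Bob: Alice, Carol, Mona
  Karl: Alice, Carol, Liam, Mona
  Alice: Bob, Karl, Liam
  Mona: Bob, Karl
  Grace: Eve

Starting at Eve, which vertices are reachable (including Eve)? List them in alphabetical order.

Start at Eve.
Its neighbours: Grace.
Nothing further is reachable.

Eve, Grace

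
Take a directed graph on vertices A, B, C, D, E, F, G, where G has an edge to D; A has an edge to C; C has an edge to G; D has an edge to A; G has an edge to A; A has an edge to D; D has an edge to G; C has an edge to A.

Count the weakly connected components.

4

From A: component {A, C, D, G}.
From B: component {B}.
From E: component {E}.
From F: component {F}.
That's 4 components.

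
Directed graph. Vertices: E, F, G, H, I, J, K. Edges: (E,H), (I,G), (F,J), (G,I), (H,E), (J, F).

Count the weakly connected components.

4

From E: component {E, H}.
From F: component {F, J}.
From G: component {G, I}.
From K: component {K}.
That's 4 components.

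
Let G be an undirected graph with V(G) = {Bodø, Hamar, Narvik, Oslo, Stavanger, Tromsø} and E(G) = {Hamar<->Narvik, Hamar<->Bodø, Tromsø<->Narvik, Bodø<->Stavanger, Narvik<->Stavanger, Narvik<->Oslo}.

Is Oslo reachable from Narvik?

Yes

Explore from Narvik.
Distance 1: reach Hamar, Oslo, Stavanger, Tromsø.
Found Oslo.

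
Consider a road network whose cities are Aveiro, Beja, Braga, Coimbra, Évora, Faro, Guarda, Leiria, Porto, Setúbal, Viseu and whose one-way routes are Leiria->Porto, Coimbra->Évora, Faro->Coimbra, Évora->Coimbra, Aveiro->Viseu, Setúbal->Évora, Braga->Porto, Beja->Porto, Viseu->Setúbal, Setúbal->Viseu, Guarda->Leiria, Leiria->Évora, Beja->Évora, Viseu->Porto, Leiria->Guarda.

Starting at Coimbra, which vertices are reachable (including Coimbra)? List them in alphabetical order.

Start at Coimbra.
Its neighbours: Évora.
Nothing further is reachable.

Coimbra, Évora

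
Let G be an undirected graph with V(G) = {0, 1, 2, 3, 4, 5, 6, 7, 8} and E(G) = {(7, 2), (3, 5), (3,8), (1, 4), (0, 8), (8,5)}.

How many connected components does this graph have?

4

From 0: component {0, 3, 5, 8}.
From 1: component {1, 4}.
From 2: component {2, 7}.
From 6: component {6}.
That's 4 components.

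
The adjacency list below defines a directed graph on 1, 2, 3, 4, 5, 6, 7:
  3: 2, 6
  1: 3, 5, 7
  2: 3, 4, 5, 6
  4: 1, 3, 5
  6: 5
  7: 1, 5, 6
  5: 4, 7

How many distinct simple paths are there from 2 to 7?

2→3→6→5→4→1→7
2→3→6→5→7
2→4→1→3→6→5→7
2→4→1→5→7
2→4→1→7
2→4→3→6→5→7
2→4→5→7
2→5→4→1→7
2→5→7
2→6→5→4→1→7
2→6→5→7

11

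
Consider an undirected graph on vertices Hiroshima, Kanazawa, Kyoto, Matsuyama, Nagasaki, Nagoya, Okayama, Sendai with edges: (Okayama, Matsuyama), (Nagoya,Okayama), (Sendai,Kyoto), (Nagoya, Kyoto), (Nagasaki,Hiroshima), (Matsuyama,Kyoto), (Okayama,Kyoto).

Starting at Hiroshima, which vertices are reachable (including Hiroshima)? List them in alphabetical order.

Start at Hiroshima.
Its neighbours: Nagasaki.
Nothing further is reachable.

Hiroshima, Nagasaki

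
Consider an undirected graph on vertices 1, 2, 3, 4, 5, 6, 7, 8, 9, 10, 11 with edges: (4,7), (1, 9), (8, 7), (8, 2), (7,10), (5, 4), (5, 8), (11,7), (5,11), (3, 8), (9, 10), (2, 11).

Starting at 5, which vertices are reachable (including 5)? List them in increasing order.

Start at 5.
Its neighbours: 4, 8, 11.
Then their neighbours: 2, 3, 7.
Then next layer: 10.
Then next layer: 9.
Then next layer: 1.
Nothing further is reachable.

1, 2, 3, 4, 5, 7, 8, 9, 10, 11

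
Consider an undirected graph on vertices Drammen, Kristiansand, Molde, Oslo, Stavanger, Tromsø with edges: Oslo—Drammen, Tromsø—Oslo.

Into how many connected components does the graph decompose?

4

From Drammen: component {Drammen, Oslo, Tromsø}.
From Kristiansand: component {Kristiansand}.
From Molde: component {Molde}.
From Stavanger: component {Stavanger}.
That's 4 components.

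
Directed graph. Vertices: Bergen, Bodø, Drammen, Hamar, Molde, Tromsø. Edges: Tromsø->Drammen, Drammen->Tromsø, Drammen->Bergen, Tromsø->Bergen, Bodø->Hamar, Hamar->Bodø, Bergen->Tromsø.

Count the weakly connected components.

3

From Bergen: component {Bergen, Drammen, Tromsø}.
From Bodø: component {Bodø, Hamar}.
From Molde: component {Molde}.
That's 3 components.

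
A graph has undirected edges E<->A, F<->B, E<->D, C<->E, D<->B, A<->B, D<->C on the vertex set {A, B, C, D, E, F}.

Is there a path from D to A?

Yes

Explore from D.
Distance 1: reach B, C, E.
Distance 2: reach A, F.
Found A.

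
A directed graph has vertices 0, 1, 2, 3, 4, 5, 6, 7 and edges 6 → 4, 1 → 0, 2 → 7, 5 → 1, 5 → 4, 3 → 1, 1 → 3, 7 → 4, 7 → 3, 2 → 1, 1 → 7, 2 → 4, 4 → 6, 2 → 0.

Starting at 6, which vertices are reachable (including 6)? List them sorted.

Start at 6.
Its neighbours: 4.
Nothing further is reachable.

4, 6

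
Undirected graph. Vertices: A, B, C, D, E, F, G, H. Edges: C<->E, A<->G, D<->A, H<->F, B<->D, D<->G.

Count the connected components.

From A: component {A, B, D, G}.
From C: component {C, E}.
From F: component {F, H}.
That's 3 components.

3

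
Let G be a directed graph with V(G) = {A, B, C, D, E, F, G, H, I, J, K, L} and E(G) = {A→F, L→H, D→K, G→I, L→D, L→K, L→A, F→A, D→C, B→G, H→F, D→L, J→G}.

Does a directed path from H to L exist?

No

Explore from H.
Distance 1: reach F.
Distance 2: reach A.
The search from H is exhausted; no directed path reaches L.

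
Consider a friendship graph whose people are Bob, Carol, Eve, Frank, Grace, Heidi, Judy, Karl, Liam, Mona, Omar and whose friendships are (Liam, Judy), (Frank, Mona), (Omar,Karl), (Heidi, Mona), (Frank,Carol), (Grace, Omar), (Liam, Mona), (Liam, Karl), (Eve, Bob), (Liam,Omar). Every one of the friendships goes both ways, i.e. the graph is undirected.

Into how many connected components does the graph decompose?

From Bob: component {Bob, Eve}.
From Carol: component {Carol, Frank, Grace, Heidi, Judy, Karl, Liam, Mona, Omar}.
That's 2 components.

2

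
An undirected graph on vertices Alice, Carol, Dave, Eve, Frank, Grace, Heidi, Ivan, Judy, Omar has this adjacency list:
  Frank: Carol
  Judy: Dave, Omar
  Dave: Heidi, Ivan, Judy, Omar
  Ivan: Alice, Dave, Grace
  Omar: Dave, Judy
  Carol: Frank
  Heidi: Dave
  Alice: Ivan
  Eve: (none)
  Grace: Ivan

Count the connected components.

3

From Alice: component {Alice, Dave, Grace, Heidi, Ivan, Judy, Omar}.
From Carol: component {Carol, Frank}.
From Eve: component {Eve}.
That's 3 components.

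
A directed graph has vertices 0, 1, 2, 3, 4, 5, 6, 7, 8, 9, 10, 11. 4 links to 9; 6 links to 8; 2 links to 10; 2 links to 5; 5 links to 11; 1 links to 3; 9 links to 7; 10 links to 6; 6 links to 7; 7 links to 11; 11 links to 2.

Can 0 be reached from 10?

Explore from 10.
Distance 1: reach 6.
Distance 2: reach 7, 8.
Distance 3: reach 11.
Distance 4: reach 2.
Distance 5: reach 5.
The search from 10 is exhausted; no directed path reaches 0.

No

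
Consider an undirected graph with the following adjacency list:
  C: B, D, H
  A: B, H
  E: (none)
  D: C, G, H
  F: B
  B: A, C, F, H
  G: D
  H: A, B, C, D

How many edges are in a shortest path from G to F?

4

Distance 0: G.
Distance 1: D.
Distance 2: C, H.
Distance 3: A, B.
Distance 4: F — contains F.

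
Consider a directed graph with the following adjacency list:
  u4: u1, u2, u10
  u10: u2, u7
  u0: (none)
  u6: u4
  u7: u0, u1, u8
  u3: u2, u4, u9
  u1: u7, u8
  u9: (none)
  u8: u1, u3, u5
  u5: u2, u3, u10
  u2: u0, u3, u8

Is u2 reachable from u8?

Explore from u8.
Distance 1: reach u1, u3, u5.
Distance 2: reach u2, u4, u7, u9, u10.
Found u2.

Yes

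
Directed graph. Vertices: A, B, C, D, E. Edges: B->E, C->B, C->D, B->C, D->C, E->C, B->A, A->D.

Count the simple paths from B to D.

3

B→A→D
B→C→D
B→E→C→D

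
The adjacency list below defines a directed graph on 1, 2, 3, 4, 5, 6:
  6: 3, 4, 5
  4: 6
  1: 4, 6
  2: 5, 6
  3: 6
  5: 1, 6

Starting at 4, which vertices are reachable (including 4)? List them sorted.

1, 3, 4, 5, 6

Start at 4.
Its neighbours: 6.
Then their neighbours: 3, 5.
Then next layer: 1.
Nothing further is reachable.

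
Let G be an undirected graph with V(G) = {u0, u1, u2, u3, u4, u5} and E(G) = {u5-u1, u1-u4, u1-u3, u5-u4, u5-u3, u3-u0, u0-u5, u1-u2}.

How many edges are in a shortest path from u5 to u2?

Distance 0: u5.
Distance 1: u0, u1, u3, u4.
Distance 2: u2 — contains u2.

2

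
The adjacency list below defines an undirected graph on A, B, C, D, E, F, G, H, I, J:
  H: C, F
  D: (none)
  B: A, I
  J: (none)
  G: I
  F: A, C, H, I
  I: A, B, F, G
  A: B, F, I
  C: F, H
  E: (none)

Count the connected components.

4

From A: component {A, B, C, F, G, H, I}.
From D: component {D}.
From E: component {E}.
From J: component {J}.
That's 4 components.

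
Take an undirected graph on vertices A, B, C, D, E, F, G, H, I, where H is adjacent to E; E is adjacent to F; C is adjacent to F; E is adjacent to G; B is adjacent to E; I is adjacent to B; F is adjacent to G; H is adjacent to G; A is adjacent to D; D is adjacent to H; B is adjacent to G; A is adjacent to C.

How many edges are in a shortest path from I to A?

Distance 0: I.
Distance 1: B.
Distance 2: E, G.
Distance 3: F, H.
Distance 4: C, D.
Distance 5: A — contains A.

5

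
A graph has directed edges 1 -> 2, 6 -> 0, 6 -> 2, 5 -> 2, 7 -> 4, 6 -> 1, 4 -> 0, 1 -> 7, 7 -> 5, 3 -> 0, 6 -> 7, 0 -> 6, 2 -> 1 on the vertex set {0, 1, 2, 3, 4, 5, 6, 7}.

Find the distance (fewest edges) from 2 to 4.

3

Distance 0: 2.
Distance 1: 1.
Distance 2: 7.
Distance 3: 4, 5 — contains 4.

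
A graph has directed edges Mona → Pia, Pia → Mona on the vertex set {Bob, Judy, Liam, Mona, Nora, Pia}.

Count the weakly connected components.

5

From Bob: component {Bob}.
From Judy: component {Judy}.
From Liam: component {Liam}.
From Mona: component {Mona, Pia}.
From Nora: component {Nora}.
That's 5 components.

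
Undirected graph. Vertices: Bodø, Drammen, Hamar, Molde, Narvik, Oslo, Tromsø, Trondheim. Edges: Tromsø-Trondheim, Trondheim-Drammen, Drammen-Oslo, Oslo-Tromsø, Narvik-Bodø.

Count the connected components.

From Bodø: component {Bodø, Narvik}.
From Drammen: component {Drammen, Oslo, Tromsø, Trondheim}.
From Hamar: component {Hamar}.
From Molde: component {Molde}.
That's 4 components.

4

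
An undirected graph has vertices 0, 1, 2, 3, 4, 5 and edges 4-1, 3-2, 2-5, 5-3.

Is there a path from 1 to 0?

No

Explore from 1.
Distance 1: reach 4.
The search is exhausted without reaching 0; it lies in a different component.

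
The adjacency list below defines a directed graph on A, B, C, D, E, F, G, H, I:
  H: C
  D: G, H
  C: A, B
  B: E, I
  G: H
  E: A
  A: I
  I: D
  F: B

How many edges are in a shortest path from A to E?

6

Distance 0: A.
Distance 1: I.
Distance 2: D.
Distance 3: G, H.
Distance 4: C.
Distance 5: B.
Distance 6: E — contains E.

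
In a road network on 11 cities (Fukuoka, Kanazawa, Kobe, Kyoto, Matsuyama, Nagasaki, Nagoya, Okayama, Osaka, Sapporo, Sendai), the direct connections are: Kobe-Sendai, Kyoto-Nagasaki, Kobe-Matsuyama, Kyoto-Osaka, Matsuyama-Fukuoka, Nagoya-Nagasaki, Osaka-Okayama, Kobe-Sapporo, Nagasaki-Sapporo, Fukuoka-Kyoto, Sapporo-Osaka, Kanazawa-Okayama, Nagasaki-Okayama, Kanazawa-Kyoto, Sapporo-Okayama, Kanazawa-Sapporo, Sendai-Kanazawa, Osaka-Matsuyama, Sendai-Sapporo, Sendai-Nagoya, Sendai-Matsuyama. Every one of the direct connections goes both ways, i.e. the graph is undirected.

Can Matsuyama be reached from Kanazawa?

Explore from Kanazawa.
Distance 1: reach Kyoto, Okayama, Sapporo, Sendai.
Distance 2: reach Fukuoka, Kobe, Matsuyama, Nagasaki, Nagoya, Osaka.
Found Matsuyama.

Yes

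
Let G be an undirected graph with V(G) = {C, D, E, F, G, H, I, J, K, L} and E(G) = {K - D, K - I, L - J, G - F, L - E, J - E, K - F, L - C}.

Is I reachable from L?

No

Explore from L.
Distance 1: reach C, E, J.
The search is exhausted without reaching I; it lies in a different component.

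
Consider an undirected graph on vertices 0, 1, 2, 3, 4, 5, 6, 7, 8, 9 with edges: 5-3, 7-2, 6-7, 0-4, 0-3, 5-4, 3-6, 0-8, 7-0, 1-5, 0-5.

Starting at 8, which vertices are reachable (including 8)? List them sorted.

0, 1, 2, 3, 4, 5, 6, 7, 8

Start at 8.
Its neighbours: 0.
Then their neighbours: 3, 4, 5, 7.
Then next layer: 1, 2, 6.
Nothing further is reachable.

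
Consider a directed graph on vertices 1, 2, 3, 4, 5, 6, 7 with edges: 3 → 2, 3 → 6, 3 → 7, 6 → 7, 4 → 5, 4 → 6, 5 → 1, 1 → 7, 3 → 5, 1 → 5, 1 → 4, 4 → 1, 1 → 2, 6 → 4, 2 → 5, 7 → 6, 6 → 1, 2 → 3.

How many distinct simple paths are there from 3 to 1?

3→2→5→1
3→5→1
3→6→1
3→6→4→1
3→6→4→5→1
3→7→6→1
3→7→6→4→1
3→7→6→4→5→1

8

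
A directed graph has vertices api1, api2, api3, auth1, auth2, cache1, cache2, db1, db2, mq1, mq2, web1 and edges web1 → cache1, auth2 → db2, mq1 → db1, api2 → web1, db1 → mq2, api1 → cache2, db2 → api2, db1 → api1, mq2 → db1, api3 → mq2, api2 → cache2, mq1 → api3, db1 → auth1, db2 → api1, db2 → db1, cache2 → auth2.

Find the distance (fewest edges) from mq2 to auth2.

4

Distance 0: mq2.
Distance 1: db1.
Distance 2: api1, auth1.
Distance 3: cache2.
Distance 4: auth2 — contains auth2.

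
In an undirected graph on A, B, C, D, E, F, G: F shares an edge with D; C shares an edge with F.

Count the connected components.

5

From A: component {A}.
From B: component {B}.
From C: component {C, D, F}.
From E: component {E}.
From G: component {G}.
That's 5 components.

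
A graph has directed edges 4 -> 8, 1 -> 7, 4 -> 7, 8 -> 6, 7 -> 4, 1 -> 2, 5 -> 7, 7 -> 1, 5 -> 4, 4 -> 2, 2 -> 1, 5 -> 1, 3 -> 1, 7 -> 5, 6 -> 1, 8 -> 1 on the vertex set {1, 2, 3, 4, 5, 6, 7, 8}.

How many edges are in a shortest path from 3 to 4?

Distance 0: 3.
Distance 1: 1.
Distance 2: 2, 7.
Distance 3: 4, 5 — contains 4.

3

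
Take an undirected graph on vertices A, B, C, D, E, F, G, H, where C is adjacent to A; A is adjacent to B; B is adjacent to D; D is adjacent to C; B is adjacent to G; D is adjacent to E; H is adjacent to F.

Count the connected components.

2

From A: component {A, B, C, D, E, G}.
From F: component {F, H}.
That's 2 components.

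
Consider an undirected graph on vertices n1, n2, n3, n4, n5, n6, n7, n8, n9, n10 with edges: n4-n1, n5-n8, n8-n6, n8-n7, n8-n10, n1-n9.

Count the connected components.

From n1: component {n1, n4, n9}.
From n2: component {n2}.
From n3: component {n3}.
From n5: component {n5, n6, n7, n8, n10}.
That's 4 components.

4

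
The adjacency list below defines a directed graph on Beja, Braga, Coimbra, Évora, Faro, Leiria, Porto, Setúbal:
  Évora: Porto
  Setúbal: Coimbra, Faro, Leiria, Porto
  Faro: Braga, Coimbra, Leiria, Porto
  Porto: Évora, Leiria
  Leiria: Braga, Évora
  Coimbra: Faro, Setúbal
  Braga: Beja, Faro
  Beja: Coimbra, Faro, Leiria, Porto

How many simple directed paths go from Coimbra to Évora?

20

Coimbra→Faro→Braga→Beja→Leiria→Évora
Coimbra→Faro→Braga→Beja→Porto→Évora
Coimbra→Faro→Braga→Beja→Porto→Leiria→Évora
Coimbra→Faro→Leiria→Braga→Beja→Porto→Évora
Coimbra→Faro→Leiria→Évora
Coimbra→Faro→Porto→Évora
Coimbra→Faro→Porto→Leiria→Évora
Coimbra→Setúbal→Faro→Braga→Beja→Leiria→Évora
... and 12 more.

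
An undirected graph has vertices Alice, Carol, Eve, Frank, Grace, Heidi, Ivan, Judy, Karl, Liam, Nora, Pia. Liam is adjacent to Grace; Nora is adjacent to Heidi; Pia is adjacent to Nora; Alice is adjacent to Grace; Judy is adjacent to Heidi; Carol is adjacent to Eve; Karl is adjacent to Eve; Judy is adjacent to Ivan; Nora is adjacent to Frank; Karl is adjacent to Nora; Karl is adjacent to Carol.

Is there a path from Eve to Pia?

Explore from Eve.
Distance 1: reach Carol, Karl.
Distance 2: reach Nora.
Distance 3: reach Frank, Heidi, Pia.
Found Pia.

Yes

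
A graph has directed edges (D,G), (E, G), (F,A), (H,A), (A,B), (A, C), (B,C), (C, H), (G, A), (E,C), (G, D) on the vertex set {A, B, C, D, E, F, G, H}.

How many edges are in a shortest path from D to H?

4

Distance 0: D.
Distance 1: G.
Distance 2: A.
Distance 3: B, C.
Distance 4: H — contains H.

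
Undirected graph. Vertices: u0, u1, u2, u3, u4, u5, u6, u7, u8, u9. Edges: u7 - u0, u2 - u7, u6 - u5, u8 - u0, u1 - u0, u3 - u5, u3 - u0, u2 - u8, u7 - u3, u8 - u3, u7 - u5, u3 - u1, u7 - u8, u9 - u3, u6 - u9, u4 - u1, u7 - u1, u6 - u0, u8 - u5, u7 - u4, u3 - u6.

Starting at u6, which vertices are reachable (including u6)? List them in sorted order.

u0, u1, u2, u3, u4, u5, u6, u7, u8, u9

Start at u6.
Its neighbours: u0, u3, u5, u9.
Then their neighbours: u1, u7, u8.
Then next layer: u2, u4.
Every vertex is now reached.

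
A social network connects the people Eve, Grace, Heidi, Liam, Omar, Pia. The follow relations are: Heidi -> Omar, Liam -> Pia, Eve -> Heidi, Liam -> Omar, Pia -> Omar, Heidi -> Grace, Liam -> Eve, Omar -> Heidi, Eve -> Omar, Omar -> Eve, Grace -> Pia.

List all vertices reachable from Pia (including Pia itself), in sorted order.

Start at Pia.
Its neighbours: Omar.
Then their neighbours: Eve, Heidi.
Then next layer: Grace.
Nothing further is reachable.

Eve, Grace, Heidi, Omar, Pia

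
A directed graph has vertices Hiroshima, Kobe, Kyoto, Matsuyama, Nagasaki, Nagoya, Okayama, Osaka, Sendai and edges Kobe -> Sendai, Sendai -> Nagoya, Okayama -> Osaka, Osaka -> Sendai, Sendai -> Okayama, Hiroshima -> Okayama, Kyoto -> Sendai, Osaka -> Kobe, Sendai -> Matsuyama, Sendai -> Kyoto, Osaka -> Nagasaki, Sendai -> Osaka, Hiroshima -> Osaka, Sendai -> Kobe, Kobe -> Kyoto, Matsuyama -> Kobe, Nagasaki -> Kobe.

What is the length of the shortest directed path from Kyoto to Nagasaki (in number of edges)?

Distance 0: Kyoto.
Distance 1: Sendai.
Distance 2: Kobe, Matsuyama, Nagoya, Okayama, Osaka.
Distance 3: Nagasaki — contains Nagasaki.

3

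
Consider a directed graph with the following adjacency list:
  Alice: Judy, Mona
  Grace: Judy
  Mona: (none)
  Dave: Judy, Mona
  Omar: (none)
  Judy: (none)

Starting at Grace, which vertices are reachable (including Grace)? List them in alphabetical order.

Grace, Judy

Start at Grace.
Its neighbours: Judy.
Nothing further is reachable.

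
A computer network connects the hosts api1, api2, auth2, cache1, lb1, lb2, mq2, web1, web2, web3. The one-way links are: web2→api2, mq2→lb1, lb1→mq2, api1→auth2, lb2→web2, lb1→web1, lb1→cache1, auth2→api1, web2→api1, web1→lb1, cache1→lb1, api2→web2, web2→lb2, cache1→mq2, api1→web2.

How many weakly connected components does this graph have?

From api1: component {api1, api2, auth2, lb2, web2}.
From cache1: component {cache1, lb1, mq2, web1}.
From web3: component {web3}.
That's 3 components.

3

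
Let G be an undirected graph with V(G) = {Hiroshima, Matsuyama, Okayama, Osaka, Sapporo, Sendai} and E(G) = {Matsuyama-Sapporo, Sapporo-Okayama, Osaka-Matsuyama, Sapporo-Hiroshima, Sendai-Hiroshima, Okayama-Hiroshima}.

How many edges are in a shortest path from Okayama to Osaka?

3

Distance 0: Okayama.
Distance 1: Hiroshima, Sapporo.
Distance 2: Matsuyama, Sendai.
Distance 3: Osaka — contains Osaka.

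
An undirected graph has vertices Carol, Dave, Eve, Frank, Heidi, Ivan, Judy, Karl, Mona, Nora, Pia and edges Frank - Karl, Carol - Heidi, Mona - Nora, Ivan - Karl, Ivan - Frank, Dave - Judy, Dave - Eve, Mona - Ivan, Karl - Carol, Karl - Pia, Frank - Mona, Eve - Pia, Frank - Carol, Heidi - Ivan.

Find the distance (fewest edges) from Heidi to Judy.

Distance 0: Heidi.
Distance 1: Carol, Ivan.
Distance 2: Frank, Karl, Mona.
Distance 3: Nora, Pia.
Distance 4: Eve.
Distance 5: Dave.
Distance 6: Judy — contains Judy.

6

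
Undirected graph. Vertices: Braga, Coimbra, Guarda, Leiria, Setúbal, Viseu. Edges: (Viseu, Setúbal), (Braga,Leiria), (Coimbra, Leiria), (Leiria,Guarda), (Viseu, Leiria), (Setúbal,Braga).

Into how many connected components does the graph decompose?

1

From Braga: component {Braga, Coimbra, Guarda, Leiria, Setúbal, Viseu}.
That's 1 component.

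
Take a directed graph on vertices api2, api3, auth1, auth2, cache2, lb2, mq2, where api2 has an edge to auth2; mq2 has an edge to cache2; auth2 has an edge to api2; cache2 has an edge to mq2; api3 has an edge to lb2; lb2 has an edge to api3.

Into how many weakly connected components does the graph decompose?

4

From api2: component {api2, auth2}.
From api3: component {api3, lb2}.
From auth1: component {auth1}.
From cache2: component {cache2, mq2}.
That's 4 components.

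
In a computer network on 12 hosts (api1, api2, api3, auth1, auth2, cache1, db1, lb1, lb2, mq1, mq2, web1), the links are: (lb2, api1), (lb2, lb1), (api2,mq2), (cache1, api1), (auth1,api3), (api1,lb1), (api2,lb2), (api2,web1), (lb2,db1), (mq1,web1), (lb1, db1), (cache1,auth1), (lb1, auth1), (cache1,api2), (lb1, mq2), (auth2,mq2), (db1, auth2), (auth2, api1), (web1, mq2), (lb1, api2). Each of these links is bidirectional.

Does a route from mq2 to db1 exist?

Yes

Explore from mq2.
Distance 1: reach api2, auth2, lb1, web1.
Distance 2: reach api1, auth1, cache1, db1, lb2, mq1.
Found db1.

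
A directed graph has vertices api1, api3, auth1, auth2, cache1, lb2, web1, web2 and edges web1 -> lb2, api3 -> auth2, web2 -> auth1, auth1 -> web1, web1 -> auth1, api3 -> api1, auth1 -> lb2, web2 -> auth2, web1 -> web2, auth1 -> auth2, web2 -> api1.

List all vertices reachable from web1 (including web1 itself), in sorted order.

Start at web1.
Its neighbours: auth1, lb2, web2.
Then their neighbours: api1, auth2.
Nothing further is reachable.

api1, auth1, auth2, lb2, web1, web2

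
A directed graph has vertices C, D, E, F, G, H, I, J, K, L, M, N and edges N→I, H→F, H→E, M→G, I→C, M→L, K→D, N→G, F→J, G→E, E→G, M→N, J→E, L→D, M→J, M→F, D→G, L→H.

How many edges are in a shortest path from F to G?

Distance 0: F.
Distance 1: J.
Distance 2: E.
Distance 3: G — contains G.

3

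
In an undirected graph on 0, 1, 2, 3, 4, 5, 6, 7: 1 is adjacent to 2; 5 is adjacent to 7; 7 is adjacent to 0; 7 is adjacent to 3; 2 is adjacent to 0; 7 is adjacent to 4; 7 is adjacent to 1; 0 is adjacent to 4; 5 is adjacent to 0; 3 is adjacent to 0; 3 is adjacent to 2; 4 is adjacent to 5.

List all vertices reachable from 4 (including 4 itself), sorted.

Start at 4.
Its neighbours: 0, 5, 7.
Then their neighbours: 1, 2, 3.
Nothing further is reachable.

0, 1, 2, 3, 4, 5, 7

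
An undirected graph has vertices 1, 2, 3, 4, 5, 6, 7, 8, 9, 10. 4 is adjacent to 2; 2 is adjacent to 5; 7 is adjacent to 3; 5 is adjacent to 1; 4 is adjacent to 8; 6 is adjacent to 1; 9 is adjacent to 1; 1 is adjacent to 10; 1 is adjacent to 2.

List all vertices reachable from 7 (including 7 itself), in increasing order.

Start at 7.
Its neighbours: 3.
Nothing further is reachable.

3, 7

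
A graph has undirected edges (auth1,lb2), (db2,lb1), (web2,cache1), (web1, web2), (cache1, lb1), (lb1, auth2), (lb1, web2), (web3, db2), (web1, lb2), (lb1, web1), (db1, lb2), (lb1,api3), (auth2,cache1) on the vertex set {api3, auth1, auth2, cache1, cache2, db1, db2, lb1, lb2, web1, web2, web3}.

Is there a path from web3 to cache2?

Explore from web3.
Distance 1: reach db2.
Distance 2: reach lb1.
Distance 3: reach api3, auth2, cache1, web1, web2.
Distance 4: reach lb2.
Distance 5: reach auth1, db1.
The search is exhausted without reaching cache2; it lies in a different component.

No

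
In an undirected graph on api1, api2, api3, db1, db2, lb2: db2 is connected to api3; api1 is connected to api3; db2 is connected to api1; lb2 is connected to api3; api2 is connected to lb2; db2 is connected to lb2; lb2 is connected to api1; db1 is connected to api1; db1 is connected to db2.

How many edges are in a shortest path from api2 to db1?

Distance 0: api2.
Distance 1: lb2.
Distance 2: api1, api3, db2.
Distance 3: db1 — contains db1.

3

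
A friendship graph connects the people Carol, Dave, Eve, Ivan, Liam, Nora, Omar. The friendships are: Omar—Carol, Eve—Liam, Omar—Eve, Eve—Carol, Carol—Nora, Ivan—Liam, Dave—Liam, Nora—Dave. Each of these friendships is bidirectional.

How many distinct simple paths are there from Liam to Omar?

4

Liam–Dave–Nora–Carol–Eve–Omar
Liam–Dave–Nora–Carol–Omar
Liam–Eve–Carol–Omar
Liam–Eve–Omar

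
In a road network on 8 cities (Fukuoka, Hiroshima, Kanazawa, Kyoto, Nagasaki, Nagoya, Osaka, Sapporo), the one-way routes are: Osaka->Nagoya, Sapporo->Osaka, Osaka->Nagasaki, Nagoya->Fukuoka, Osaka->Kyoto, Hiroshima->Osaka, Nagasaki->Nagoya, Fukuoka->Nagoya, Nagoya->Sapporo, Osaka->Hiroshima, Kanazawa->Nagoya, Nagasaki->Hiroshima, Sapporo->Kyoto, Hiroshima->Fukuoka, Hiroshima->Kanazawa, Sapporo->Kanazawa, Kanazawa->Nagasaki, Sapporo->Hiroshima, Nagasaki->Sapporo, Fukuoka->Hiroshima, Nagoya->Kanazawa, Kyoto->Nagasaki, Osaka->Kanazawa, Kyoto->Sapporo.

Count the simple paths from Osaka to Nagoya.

26

Osaka→Hiroshima→Fukuoka→Nagoya
Osaka→Hiroshima→Kanazawa→Nagasaki→Nagoya
Osaka→Hiroshima→Kanazawa→Nagoya
Osaka→Kanazawa→Nagasaki→Hiroshima→Fukuoka→Nagoya
Osaka→Kanazawa→Nagasaki→Nagoya
Osaka→Kanazawa→Nagasaki→Sapporo→Hiroshima→Fukuoka→Nagoya
Osaka→Kanazawa→Nagoya
Osaka→Kyoto→Nagasaki→Hiroshima→Fukuoka→Nagoya
... and 18 more.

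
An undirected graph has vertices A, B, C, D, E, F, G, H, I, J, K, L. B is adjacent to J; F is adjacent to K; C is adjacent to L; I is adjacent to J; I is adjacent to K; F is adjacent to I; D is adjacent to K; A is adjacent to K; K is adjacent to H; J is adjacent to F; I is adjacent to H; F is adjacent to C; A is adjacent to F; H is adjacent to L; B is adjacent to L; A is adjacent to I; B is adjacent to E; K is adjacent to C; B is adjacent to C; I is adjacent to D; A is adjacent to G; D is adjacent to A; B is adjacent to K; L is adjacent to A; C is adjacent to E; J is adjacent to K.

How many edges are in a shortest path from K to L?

2

Distance 0: K.
Distance 1: A, B, C, D, F, H, I, J.
Distance 2: E, G, L — contains L.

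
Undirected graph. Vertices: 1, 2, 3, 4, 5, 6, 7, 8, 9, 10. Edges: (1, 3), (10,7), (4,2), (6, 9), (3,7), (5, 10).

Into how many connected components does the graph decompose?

From 1: component {1, 3, 5, 7, 10}.
From 2: component {2, 4}.
From 6: component {6, 9}.
From 8: component {8}.
That's 4 components.

4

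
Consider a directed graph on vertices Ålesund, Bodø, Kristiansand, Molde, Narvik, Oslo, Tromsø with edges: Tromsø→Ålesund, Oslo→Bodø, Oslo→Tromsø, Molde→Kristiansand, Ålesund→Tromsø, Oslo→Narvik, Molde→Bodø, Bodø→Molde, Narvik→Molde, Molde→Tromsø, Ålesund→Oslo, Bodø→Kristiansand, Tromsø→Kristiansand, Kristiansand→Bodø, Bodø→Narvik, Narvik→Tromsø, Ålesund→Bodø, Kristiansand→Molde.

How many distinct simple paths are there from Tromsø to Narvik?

Tromsø→Ålesund→Bodø→Narvik
Tromsø→Ålesund→Oslo→Bodø→Narvik
Tromsø→Ålesund→Oslo→Narvik
Tromsø→Kristiansand→Bodø→Narvik
Tromsø→Kristiansand→Molde→Bodø→Narvik

5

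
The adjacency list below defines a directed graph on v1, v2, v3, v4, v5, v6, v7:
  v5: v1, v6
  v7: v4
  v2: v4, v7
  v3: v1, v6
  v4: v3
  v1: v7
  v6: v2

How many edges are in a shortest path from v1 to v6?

Distance 0: v1.
Distance 1: v7.
Distance 2: v4.
Distance 3: v3.
Distance 4: v6 — contains v6.

4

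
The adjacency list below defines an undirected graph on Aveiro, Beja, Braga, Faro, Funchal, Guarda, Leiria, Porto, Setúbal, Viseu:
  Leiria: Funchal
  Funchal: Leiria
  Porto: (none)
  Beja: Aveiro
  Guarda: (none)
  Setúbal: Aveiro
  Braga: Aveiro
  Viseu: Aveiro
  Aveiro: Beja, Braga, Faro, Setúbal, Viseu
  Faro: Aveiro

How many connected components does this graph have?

4

From Aveiro: component {Aveiro, Beja, Braga, Faro, Setúbal, Viseu}.
From Funchal: component {Funchal, Leiria}.
From Guarda: component {Guarda}.
From Porto: component {Porto}.
That's 4 components.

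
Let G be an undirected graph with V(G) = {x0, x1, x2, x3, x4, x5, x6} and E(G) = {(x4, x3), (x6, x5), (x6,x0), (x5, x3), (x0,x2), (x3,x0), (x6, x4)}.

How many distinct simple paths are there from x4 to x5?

4

x4–x3–x0–x6–x5
x4–x3–x5
x4–x6–x0–x3–x5
x4–x6–x5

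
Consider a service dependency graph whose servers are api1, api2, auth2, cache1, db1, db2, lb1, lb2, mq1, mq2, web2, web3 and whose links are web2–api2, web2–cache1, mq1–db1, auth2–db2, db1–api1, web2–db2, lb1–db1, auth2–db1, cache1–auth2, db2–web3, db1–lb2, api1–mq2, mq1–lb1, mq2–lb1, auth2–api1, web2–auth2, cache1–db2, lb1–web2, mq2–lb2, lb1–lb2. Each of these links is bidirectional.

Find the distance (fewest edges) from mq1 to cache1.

Distance 0: mq1.
Distance 1: db1, lb1.
Distance 2: api1, auth2, lb2, mq2, web2.
Distance 3: api2, cache1, db2 — contains cache1.

3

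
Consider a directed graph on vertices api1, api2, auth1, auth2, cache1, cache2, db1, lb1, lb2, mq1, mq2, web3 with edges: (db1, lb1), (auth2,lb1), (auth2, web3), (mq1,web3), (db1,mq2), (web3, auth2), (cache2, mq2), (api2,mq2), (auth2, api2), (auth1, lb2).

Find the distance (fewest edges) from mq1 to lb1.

Distance 0: mq1.
Distance 1: web3.
Distance 2: auth2.
Distance 3: api2, lb1 — contains lb1.

3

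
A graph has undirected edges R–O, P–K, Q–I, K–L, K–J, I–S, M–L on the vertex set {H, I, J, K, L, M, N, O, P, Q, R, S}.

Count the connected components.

From H: component {H}.
From I: component {I, Q, S}.
From J: component {J, K, L, M, P}.
From N: component {N}.
From O: component {O, R}.
That's 5 components.

5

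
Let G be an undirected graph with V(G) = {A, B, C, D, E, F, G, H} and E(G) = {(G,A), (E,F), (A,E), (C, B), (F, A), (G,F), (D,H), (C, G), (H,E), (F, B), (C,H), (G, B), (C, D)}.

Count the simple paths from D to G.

24

D–C–B–F–A–G
D–C–B–F–E–A–G
D–C–B–F–G
D–C–B–G
D–C–G
D–C–H–E–A–F–B–G
D–C–H–E–A–F–G
D–C–H–E–A–G
... and 16 more.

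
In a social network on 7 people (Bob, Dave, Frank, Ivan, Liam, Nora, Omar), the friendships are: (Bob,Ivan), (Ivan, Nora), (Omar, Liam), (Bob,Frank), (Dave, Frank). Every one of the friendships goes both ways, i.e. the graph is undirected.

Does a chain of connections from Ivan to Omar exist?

No

Explore from Ivan.
Distance 1: reach Bob, Nora.
Distance 2: reach Frank.
Distance 3: reach Dave.
The search is exhausted without reaching Omar; it lies in a different component.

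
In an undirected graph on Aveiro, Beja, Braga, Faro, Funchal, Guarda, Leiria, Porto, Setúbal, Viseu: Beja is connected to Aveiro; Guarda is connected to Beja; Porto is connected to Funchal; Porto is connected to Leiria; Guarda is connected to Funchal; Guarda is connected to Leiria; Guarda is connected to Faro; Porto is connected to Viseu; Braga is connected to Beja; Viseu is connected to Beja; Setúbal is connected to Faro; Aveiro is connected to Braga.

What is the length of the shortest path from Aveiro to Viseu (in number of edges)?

Distance 0: Aveiro.
Distance 1: Beja, Braga.
Distance 2: Guarda, Viseu — contains Viseu.

2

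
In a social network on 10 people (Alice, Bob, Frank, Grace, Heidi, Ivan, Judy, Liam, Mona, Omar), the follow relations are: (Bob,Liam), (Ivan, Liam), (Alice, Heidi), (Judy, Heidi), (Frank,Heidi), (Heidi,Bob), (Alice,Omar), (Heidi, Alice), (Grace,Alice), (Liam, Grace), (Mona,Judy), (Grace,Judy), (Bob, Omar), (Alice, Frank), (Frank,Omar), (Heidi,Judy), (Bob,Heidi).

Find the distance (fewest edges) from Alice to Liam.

Distance 0: Alice.
Distance 1: Frank, Heidi, Omar.
Distance 2: Bob, Judy.
Distance 3: Liam — contains Liam.

3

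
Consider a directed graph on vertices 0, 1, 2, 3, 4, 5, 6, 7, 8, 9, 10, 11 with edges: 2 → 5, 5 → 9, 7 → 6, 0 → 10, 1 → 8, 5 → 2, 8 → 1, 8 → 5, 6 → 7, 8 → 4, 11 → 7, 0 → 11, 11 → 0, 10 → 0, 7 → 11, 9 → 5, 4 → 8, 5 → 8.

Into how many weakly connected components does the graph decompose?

From 0: component {0, 6, 7, 10, 11}.
From 1: component {1, 2, 4, 5, 8, 9}.
From 3: component {3}.
That's 3 components.

3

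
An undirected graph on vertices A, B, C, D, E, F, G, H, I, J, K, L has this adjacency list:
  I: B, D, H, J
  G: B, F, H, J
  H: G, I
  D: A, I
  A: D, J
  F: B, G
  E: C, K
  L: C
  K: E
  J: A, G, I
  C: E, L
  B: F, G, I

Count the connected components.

2

From A: component {A, B, D, F, G, H, I, J}.
From C: component {C, E, K, L}.
That's 2 components.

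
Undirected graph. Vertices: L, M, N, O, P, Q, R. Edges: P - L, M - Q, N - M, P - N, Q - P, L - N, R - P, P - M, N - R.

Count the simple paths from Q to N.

Q–M–N
Q–M–P–L–N
Q–M–P–N
Q–M–P–R–N
Q–P–L–N
Q–P–M–N
Q–P–N
Q–P–R–N

8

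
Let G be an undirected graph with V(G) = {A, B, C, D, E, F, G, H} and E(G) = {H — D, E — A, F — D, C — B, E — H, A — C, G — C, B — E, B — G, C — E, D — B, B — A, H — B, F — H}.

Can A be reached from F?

Yes

Explore from F.
Distance 1: reach D, H.
Distance 2: reach B, E.
Distance 3: reach A, C, G.
Found A.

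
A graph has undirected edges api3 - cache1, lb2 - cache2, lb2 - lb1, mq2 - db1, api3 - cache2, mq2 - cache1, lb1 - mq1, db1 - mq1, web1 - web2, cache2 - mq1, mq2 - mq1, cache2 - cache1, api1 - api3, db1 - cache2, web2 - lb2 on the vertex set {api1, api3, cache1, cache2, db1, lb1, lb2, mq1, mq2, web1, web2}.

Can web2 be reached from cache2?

Explore from cache2.
Distance 1: reach api3, cache1, db1, lb2, mq1.
Distance 2: reach api1, lb1, mq2, web2.
Found web2.

Yes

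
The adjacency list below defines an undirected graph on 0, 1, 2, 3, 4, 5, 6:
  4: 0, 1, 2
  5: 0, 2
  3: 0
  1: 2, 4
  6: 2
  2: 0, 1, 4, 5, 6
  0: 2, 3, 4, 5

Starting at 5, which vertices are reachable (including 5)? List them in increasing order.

0, 1, 2, 3, 4, 5, 6

Start at 5.
Its neighbours: 0, 2.
Then their neighbours: 1, 3, 4, 6.
Every vertex is now reached.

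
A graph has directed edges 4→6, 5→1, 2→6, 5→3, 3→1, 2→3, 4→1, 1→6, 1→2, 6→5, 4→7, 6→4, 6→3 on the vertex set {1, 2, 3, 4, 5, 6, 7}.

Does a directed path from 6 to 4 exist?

Yes

Explore from 6.
Distance 1: reach 3, 4, 5.
Found 4.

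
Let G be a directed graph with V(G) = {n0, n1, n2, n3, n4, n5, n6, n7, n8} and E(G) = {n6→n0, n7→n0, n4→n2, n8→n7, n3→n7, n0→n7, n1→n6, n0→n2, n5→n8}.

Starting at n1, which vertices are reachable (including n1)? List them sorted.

n0, n1, n2, n6, n7

Start at n1.
Its neighbours: n6.
Then their neighbours: n0.
Then next layer: n2, n7.
Nothing further is reachable.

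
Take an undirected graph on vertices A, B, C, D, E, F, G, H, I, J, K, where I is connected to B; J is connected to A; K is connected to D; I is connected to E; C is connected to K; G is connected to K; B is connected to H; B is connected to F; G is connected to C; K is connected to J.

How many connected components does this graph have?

2

From A: component {A, C, D, G, J, K}.
From B: component {B, E, F, H, I}.
That's 2 components.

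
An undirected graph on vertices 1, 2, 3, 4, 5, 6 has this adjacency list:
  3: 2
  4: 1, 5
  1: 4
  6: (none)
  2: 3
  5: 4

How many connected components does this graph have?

From 1: component {1, 4, 5}.
From 2: component {2, 3}.
From 6: component {6}.
That's 3 components.

3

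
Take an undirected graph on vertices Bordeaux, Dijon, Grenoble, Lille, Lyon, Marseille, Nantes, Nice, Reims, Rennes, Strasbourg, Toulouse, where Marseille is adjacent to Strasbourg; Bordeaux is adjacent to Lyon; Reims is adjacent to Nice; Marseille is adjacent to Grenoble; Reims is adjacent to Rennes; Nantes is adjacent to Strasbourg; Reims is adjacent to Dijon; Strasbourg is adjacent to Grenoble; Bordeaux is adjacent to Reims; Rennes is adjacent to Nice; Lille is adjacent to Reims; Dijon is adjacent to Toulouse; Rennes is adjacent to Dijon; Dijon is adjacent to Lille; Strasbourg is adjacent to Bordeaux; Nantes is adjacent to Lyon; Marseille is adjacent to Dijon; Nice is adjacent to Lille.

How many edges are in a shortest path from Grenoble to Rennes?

3

Distance 0: Grenoble.
Distance 1: Marseille, Strasbourg.
Distance 2: Bordeaux, Dijon, Nantes.
Distance 3: Lille, Lyon, Reims, Rennes, Toulouse — contains Rennes.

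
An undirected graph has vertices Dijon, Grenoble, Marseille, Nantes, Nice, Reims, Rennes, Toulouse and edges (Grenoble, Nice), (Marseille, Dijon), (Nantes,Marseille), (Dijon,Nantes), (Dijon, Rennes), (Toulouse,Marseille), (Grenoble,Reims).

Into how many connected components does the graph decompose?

2

From Dijon: component {Dijon, Marseille, Nantes, Rennes, Toulouse}.
From Grenoble: component {Grenoble, Nice, Reims}.
That's 2 components.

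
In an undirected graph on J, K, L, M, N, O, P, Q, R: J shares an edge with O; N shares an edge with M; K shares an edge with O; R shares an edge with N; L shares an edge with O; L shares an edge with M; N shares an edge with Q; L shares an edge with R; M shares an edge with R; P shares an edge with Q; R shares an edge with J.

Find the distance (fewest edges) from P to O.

Distance 0: P.
Distance 1: Q.
Distance 2: N.
Distance 3: M, R.
Distance 4: J, L.
Distance 5: O — contains O.

5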